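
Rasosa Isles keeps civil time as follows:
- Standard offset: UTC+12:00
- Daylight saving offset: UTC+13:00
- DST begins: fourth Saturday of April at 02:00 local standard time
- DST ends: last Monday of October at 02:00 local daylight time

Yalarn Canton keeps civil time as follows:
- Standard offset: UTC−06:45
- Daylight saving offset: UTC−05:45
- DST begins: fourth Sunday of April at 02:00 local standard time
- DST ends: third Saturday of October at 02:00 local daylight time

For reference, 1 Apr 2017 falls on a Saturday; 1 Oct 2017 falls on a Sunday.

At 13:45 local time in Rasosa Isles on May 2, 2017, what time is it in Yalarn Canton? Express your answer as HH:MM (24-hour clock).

19:00

1 April 2017 is a Saturday, so the first Saturday is April 1 and the fourth is April 22.
1 October 2017 is a Sunday, so Mondays fall on 2, 9, 16, 23, 30; the last is October 30.
May 2, 2017 lies within the daylight-saving period (22 April – 30 October), so Rasosa Isles is on daylight time, UTC+13:00.
13:45 Rasosa Isles − 13h = 00:45 UTC.
1 April 2017 is a Saturday, so the first Sunday is April 2 and the fourth is April 23.
1 October 2017 is a Sunday, so the first Saturday is October 7 and the third is October 21.
At the standard offset (UTC−06:45), 00:45 UTC − 6h45m = 18:00 Yalarn Canton standard time (rolling into the previous day, 1 May 2017).
Daylight saving runs 23 April – 21 October; the standard-time date in Yalarn Canton, May 1, 2017, is inside that window, so Yalarn Canton is at UTC−05:45.
00:45 UTC − 5h45m = 19:00 Yalarn Canton (rolling into the previous day, 1 May 2017).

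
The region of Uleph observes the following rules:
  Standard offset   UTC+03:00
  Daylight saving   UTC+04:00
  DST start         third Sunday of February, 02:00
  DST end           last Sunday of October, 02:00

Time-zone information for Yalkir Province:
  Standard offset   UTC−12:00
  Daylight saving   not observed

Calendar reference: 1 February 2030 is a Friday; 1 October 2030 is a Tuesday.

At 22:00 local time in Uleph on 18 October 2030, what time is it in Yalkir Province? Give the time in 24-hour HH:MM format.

1 February 2030 is a Friday, so the first Sunday is February 3 and the third is February 17.
1 October 2030 is a Tuesday, so Sundays fall on 6, 13, 20, 27; the last is October 27.
18 October 2030 falls between 17 February and 27 October, so daylight saving is in effect and Uleph is at UTC+04:00.
22:00 Uleph − 4h = 18:00 UTC.
Yalkir Province has no daylight saving, so its offset is UTC−12:00 year-round.
18:00 UTC − 12h = 06:00 Yalkir Province.

06:00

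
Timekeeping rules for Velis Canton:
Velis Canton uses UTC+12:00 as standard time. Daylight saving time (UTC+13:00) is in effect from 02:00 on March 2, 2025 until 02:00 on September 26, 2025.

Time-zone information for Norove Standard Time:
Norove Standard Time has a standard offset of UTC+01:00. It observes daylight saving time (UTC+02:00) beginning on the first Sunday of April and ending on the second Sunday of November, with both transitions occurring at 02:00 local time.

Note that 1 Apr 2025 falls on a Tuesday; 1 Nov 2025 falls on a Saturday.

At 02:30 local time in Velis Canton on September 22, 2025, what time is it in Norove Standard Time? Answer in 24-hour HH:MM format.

15:30

September 22, 2025 lies within the daylight-saving period (2 March – 26 September), so Velis Canton is on daylight time, UTC+13:00.
02:30 Velis Canton − 13h = 13:30 UTC (rolling into the previous day, 21 September 2025).
1 April 2025 is a Tuesday, so the first Sunday is April 6.
1 November 2025 is a Saturday, so the first Sunday is November 2 and the second is November 9.
At the standard offset (UTC+01:00), 13:30 UTC + 1h = 14:30 Norove Standard Time standard time.
The standard-time date in Norove Standard Time, September 21, 2025, lies within the daylight-saving period (6 April – 9 November), so Norove Standard Time is on daylight time, UTC+02:00.
13:30 UTC + 2h = 15:30 Norove Standard Time.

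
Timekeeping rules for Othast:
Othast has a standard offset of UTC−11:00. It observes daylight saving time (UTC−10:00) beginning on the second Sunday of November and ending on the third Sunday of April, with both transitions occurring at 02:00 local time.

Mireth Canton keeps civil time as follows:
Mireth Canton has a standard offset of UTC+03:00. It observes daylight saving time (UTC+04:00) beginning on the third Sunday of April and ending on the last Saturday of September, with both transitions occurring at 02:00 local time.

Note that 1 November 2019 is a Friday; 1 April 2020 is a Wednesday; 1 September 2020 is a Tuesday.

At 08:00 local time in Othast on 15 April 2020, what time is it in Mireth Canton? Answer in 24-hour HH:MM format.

21:00

1 November 2019 is a Friday, so the first Sunday is November 3 and the second is November 10.
1 April 2020 is a Wednesday, so the first Sunday is April 5 and the third is April 19.
15 April 2020 lies within the daylight-saving period (10 November 2019 – 19 April 2020), so Othast is on daylight time, UTC−10:00.
08:00 Othast + 10h = 18:00 UTC.
1 April 2020 is a Wednesday, so the first Sunday is April 5 and the third is April 19.
1 September 2020 is a Tuesday, so Saturdays fall on 5, 12, 19, 26; the last is September 26.
At the standard offset (UTC+03:00), 18:00 UTC + 3h = 21:00 Mireth Canton standard time.
Daylight saving runs 19 April – 26 September; the standard-time date in Mireth Canton, 15 April 2020, is outside that window, so Mireth Canton is on standard time at UTC+03:00.
18:00 UTC + 3h = 21:00 Mireth Canton.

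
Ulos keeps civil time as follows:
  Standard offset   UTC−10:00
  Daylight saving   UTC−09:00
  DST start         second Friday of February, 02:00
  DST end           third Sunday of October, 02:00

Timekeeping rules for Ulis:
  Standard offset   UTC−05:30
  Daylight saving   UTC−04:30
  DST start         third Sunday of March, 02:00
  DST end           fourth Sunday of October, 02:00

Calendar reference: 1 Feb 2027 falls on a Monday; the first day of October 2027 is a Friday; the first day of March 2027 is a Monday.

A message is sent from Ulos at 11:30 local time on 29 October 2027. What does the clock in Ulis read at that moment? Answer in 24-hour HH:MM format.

1 February 2027 is a Monday, so the first Friday is February 5 and the second is February 12.
1 October 2027 is a Friday, so the first Sunday is October 3 and the third is October 17.
29 October 2027 is outside the daylight-saving period (12 February – 17 October), so Ulos is on standard time, UTC−10:00.
11:30 Ulos + 10h = 21:30 UTC.
1 March 2027 is a Monday, so the first Sunday is March 7 and the third is March 21.
1 October 2027 is a Friday, so the first Sunday is October 3 and the fourth is October 24.
At the standard offset (UTC−05:30), 21:30 UTC − 5h30m = 16:00 Ulis standard time.
The standard-time date in Ulis, 29 October 2027, is outside the daylight-saving period (21 March – 24 October), so Ulis is on standard time, UTC−05:30.
21:30 UTC − 5h30m = 16:00 Ulis.

16:00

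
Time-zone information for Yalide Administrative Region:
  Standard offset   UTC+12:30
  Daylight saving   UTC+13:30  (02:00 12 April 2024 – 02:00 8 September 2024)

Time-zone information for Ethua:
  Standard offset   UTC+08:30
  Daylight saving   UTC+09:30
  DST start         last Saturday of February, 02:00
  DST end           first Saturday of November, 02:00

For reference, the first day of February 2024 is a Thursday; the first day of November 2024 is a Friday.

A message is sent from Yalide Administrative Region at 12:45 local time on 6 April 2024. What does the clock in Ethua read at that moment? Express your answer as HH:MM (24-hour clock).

09:45

6 April 2024 is outside the daylight-saving period (12 April – 8 September), so Yalide Administrative Region is on standard time, UTC+12:30.
12:45 Yalide Administrative Region − 12h30m = 00:15 UTC.
1 February 2024 is a Thursday, so Saturdays fall on 3, 10, 17, 24; the last is February 24.
1 November 2024 is a Friday, so the first Saturday is November 2.
At the standard offset (UTC+08:30), 00:15 UTC + 8h30m = 08:45 Ethua standard time.
The standard-time date in Ethua, 6 April 2024, lies within the daylight-saving period (24 February – 2 November), so Ethua is on daylight time, UTC+09:30.
00:15 UTC + 9h30m = 09:45 Ethua.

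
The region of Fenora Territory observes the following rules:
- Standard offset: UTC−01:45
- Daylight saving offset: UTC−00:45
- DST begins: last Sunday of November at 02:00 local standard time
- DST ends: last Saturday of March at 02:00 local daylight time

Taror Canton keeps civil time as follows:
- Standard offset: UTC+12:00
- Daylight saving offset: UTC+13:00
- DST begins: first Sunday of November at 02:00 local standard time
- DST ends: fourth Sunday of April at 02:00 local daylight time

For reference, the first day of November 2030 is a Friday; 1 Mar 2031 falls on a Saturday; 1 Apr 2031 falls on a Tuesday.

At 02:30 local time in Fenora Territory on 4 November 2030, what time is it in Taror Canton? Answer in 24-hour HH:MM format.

17:15

1 November 2030 is a Friday, so Sundays fall on 3, 10, 17, 24; the last is November 24.
1 March 2031 is a Saturday, so Saturdays fall on 1, 8, 15, 22, 29; the last is March 29.
4 November 2030 does not fall between 24 November 2030 and 29 March 2031, so daylight saving is not in effect and Fenora Territory is at UTC−01:45.
02:30 Fenora Territory + 1h45m = 04:15 UTC.
1 November 2030 is a Friday, so the first Sunday is November 3.
1 April 2031 is a Tuesday, so the first Sunday is April 6 and the fourth is April 27.
At the standard offset (UTC+12:00), 04:15 UTC + 12h = 16:15 Taror Canton standard time.
The standard-time date in Taror Canton, 4 November 2030, lies within the daylight-saving period (3 November 2030 – 27 April 2031), so Taror Canton is on daylight time, UTC+13:00.
04:15 UTC + 13h = 17:15 Taror Canton.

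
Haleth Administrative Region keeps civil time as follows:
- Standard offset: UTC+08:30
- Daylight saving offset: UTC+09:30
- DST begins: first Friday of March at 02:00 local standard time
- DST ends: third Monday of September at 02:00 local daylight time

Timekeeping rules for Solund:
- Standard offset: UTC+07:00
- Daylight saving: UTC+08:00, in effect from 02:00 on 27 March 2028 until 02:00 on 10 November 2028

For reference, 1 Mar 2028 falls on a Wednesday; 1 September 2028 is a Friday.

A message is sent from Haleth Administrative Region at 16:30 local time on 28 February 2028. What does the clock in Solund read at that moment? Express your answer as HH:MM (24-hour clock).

1 March 2028 is a Wednesday, so the first Friday is March 3.
1 September 2028 is a Friday, so the first Monday is September 4 and the third is September 18.
28 February 2028 is outside the daylight-saving period (3 March – 18 September), so Haleth Administrative Region is on standard time, UTC+08:30.
16:30 Haleth Administrative Region − 8h30m = 08:00 UTC.
At the standard offset (UTC+07:00), 08:00 UTC + 7h = 15:00 Solund standard time.
The standard-time date in Solund, 28 February 2028, is outside the daylight-saving period (27 March – 10 November), so Solund is on standard time, UTC+07:00.
08:00 UTC + 7h = 15:00 Solund.

15:00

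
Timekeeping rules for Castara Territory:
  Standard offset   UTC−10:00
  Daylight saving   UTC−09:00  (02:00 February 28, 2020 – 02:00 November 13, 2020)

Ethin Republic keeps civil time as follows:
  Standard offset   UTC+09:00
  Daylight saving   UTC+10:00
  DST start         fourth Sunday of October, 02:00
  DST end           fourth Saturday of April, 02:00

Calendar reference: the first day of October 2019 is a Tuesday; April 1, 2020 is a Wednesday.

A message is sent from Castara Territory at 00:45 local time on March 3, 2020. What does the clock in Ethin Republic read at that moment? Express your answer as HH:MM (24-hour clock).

Daylight saving runs 28 February – 13 November; March 3, 2020 is inside that window, so Castara Territory is at UTC−09:00.
00:45 Castara Territory + 9h = 09:45 UTC.
1 October 2019 is a Tuesday, so the first Sunday is October 6 and the fourth is October 27.
1 April 2020 is a Wednesday, so the first Saturday is April 4 and the fourth is April 25.
At the standard offset (UTC+09:00), 09:45 UTC + 9h = 18:45 Ethin Republic standard time.
The standard-time date in Ethin Republic, March 3, 2020, falls between 27 October 2019 and 25 April 2020, so daylight saving is in effect and Ethin Republic is at UTC+10:00.
09:45 UTC + 10h = 19:45 Ethin Republic.

19:45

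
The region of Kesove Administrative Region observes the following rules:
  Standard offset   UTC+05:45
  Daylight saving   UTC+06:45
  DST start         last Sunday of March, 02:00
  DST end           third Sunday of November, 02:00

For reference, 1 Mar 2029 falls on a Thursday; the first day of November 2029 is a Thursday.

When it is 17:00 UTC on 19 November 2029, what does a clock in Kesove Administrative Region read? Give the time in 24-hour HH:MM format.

22:45

1 March 2029 is a Thursday, so Sundays fall on 4, 11, 18, 25; the last is March 25.
1 November 2029 is a Thursday, so the first Sunday is November 4 and the third is November 18.
At the standard offset (UTC+05:45), 17:00 UTC + 5h45m = 22:45 Kesove Administrative Region standard time.
Daylight saving runs 25 March – 18 November; the standard-time date in Kesove Administrative Region, 19 November 2029, is outside that window, so Kesove Administrative Region is on standard time at UTC+05:45.
17:00 UTC + 5h45m = 22:45 local.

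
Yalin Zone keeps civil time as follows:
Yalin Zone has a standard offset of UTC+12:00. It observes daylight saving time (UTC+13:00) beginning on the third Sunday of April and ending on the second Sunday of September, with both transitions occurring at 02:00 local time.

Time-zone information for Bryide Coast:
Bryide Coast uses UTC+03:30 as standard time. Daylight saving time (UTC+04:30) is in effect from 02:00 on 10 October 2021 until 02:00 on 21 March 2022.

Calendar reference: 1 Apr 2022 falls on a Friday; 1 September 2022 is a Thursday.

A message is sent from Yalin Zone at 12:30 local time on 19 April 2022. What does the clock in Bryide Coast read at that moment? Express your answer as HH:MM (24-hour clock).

1 April 2022 is a Friday, so the first Sunday is April 3 and the third is April 17.
1 September 2022 is a Thursday, so the first Sunday is September 4 and the second is September 11.
19 April 2022 falls between 17 April and 11 September, so daylight saving is in effect and Yalin Zone is at UTC+13:00.
12:30 Yalin Zone − 13h = 23:30 UTC (rolling into the previous day, 18 April 2022).
At the standard offset (UTC+03:30), 23:30 UTC + 3h30m = 03:00 Bryide Coast standard time (rolling into the next day, 19 April 2022).
The standard-time date in Bryide Coast, 19 April 2022, is outside the daylight-saving period (10 October 2021 – 21 March 2022), so Bryide Coast is on standard time, UTC+03:30.
23:30 UTC + 3h30m = 03:00 Bryide Coast (rolling into the next day, 19 April 2022).

03:00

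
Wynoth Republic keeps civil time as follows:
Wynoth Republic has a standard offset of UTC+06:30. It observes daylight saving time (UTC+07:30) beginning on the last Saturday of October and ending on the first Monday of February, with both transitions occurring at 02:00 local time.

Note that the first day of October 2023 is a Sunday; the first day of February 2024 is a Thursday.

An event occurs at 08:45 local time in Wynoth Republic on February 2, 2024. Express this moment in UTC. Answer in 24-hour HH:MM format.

01:15

1 October 2023 is a Sunday, so Saturdays fall on 7, 14, 21, 28; the last is October 28.
1 February 2024 is a Thursday, so the first Monday is February 5.
February 2, 2024 falls between 28 October 2023 and 5 February 2024, so daylight saving is in effect and Wynoth Republic is at UTC+07:30.
08:45 local − 7h30m = 01:15 UTC.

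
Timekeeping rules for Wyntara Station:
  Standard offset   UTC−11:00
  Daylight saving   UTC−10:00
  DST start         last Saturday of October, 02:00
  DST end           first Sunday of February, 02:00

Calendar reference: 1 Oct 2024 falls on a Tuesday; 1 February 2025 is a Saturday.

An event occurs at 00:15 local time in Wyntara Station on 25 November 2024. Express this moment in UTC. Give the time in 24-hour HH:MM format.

1 October 2024 is a Tuesday, so Saturdays fall on 5, 12, 19, 26; the last is October 26.
1 February 2025 is a Saturday, so the first Sunday is February 2.
25 November 2024 falls between 26 October 2024 and 2 February 2025, so daylight saving is in effect and Wyntara Station is at UTC−10:00.
00:15 local + 10h = 10:15 UTC.

10:15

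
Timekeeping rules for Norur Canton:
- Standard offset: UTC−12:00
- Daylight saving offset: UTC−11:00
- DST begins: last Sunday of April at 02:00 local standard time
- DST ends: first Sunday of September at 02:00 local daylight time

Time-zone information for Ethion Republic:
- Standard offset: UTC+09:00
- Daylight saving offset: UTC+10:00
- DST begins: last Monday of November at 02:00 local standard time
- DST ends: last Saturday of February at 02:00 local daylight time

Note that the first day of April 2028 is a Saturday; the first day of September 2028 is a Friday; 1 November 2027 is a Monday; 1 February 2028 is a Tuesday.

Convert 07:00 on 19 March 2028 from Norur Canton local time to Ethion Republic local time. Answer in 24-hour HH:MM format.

1 April 2028 is a Saturday, so Sundays fall on 2, 9, 16, 23, 30; the last is April 30.
1 September 2028 is a Friday, so the first Sunday is September 3.
19 March 2028 does not fall between 30 April and 3 September, so daylight saving is not in effect and Norur Canton is at UTC−12:00.
07:00 Norur Canton + 12h = 19:00 UTC.
1 November 2027 is a Monday, so Mondays fall on 1, 8, 15, 22, 29; the last is November 29.
1 February 2028 is a Tuesday, so Saturdays fall on 5, 12, 19, 26; the last is February 26.
At the standard offset (UTC+09:00), 19:00 UTC + 9h = 04:00 Ethion Republic standard time (rolling into the next day, 20 March 2028).
Daylight saving runs 29 November 2027 – 26 February 2028; the standard-time date in Ethion Republic, 20 March 2028, is outside that window, so Ethion Republic is on standard time at UTC+09:00.
19:00 UTC + 9h = 04:00 Ethion Republic (rolling into the next day, 20 March 2028).

04:00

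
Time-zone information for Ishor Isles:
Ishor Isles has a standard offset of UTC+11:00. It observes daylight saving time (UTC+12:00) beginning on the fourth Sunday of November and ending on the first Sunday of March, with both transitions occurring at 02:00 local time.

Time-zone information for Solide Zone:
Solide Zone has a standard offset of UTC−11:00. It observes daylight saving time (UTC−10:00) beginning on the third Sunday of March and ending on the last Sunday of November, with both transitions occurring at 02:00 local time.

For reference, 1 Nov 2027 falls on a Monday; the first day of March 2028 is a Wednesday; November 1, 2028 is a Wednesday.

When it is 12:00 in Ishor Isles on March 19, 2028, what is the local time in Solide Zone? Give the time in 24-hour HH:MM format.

1 November 2027 is a Monday, so the first Sunday is November 7 and the fourth is November 28.
1 March 2028 is a Wednesday, so the first Sunday is March 5.
March 19, 2028 does not fall between 28 November 2027 and 5 March 2028, so daylight saving is not in effect and Ishor Isles is at UTC+11:00.
12:00 Ishor Isles − 11h = 01:00 UTC.
1 March 2028 is a Wednesday, so the first Sunday is March 5 and the third is March 19.
1 November 2028 is a Wednesday, so Sundays fall on 5, 12, 19, 26; the last is November 26.
At the standard offset (UTC−11:00), 01:00 UTC − 11h = 14:00 Solide Zone standard time (rolling into the previous day, 18 March 2028).
The standard-time date in Solide Zone, March 18, 2028, does not fall between 19 March and 26 November, so daylight saving is not in effect and Solide Zone is at UTC−11:00.
01:00 UTC − 11h = 14:00 Solide Zone (rolling into the previous day, 18 March 2028).

14:00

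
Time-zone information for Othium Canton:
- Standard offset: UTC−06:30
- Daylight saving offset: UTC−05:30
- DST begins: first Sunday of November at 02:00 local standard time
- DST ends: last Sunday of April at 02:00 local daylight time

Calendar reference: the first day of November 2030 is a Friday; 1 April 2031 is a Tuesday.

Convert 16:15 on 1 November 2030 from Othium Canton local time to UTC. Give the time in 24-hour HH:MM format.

22:45

1 November 2030 is a Friday, so the first Sunday is November 3.
1 April 2031 is a Tuesday, so Sundays fall on 6, 13, 20, 27; the last is April 27.
1 November 2030 is outside the daylight-saving period (3 November 2030 – 27 April 2031), so Othium Canton is on standard time, UTC−06:30.
16:15 local + 6h30m = 22:45 UTC.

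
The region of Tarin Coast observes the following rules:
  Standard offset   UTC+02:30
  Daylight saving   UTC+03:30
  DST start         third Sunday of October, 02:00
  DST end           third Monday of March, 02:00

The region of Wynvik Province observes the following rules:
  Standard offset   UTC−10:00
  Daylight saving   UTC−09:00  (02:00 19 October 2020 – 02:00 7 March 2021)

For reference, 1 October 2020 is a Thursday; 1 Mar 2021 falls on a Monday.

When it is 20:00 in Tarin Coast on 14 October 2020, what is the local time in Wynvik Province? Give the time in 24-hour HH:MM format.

07:30

1 October 2020 is a Thursday, so the first Sunday is October 4 and the third is October 18.
1 March 2021 is a Monday, so the first Monday is March 1 and the third is March 15.
Daylight saving runs 18 October 2020 – 15 March 2021; 14 October 2020 is outside that window, so Tarin Coast is on standard time at UTC+02:30.
20:00 Tarin Coast − 2h30m = 17:30 UTC.
At the standard offset (UTC−10:00), 17:30 UTC − 10h = 07:30 Wynvik Province standard time.
The standard-time date in Wynvik Province, 14 October 2020, is outside the daylight-saving period (19 October 2020 – 7 March 2021), so Wynvik Province is on standard time, UTC−10:00.
17:30 UTC − 10h = 07:30 Wynvik Province.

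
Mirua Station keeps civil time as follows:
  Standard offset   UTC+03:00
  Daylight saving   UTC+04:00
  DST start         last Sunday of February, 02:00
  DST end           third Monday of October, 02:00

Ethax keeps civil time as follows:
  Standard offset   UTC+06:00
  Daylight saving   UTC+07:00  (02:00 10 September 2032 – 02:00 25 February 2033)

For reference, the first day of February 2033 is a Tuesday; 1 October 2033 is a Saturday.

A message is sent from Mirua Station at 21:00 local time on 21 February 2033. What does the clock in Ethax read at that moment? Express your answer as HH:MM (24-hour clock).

01:00

1 February 2033 is a Tuesday, so Sundays fall on 6, 13, 20, 27; the last is February 27.
1 October 2033 is a Saturday, so the first Monday is October 3 and the third is October 17.
Daylight saving runs 27 February – 17 October; 21 February 2033 is outside that window, so Mirua Station is on standard time at UTC+03:00.
21:00 Mirua Station − 3h = 18:00 UTC.
At the standard offset (UTC+06:00), 18:00 UTC + 6h = 00:00 Ethax standard time (rolling into the next day, 22 February 2033).
The standard-time date in Ethax, 22 February 2033, lies within the daylight-saving period (10 September 2032 – 25 February 2033), so Ethax is on daylight time, UTC+07:00.
18:00 UTC + 7h = 01:00 Ethax (rolling into the next day, 22 February 2033).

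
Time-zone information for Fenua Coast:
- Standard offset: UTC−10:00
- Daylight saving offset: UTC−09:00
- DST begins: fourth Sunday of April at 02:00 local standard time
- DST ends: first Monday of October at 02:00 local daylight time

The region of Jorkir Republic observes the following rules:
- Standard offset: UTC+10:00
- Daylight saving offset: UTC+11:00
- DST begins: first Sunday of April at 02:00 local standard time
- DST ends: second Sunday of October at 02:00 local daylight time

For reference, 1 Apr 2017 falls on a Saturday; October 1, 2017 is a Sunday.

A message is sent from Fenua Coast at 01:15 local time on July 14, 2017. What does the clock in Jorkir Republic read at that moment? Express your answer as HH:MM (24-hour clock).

21:15

1 April 2017 is a Saturday, so the first Sunday is April 2 and the fourth is April 23.
1 October 2017 is a Sunday, so the first Monday is October 2.
July 14, 2017 falls between 23 April and 2 October, so daylight saving is in effect and Fenua Coast is at UTC−09:00.
01:15 Fenua Coast + 9h = 10:15 UTC.
1 April 2017 is a Saturday, so the first Sunday is April 2.
1 October 2017 is a Sunday, so the first Sunday is October 1 and the second is October 8.
At the standard offset (UTC+10:00), 10:15 UTC + 10h = 20:15 Jorkir Republic standard time.
The standard-time date in Jorkir Republic, July 14, 2017, falls between 2 April and 8 October, so daylight saving is in effect and Jorkir Republic is at UTC+11:00.
10:15 UTC + 11h = 21:15 Jorkir Republic.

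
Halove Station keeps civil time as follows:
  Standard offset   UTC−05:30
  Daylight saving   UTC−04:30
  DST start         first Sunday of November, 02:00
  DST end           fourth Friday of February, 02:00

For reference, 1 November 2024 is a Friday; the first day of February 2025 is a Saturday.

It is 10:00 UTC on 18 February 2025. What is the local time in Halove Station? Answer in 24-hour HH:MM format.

05:30

1 November 2024 is a Friday, so the first Sunday is November 3.
1 February 2025 is a Saturday, so the first Friday is February 7 and the fourth is February 28.
At the standard offset (UTC−05:30), 10:00 UTC − 5h30m = 04:30 Halove Station standard time.
Daylight saving runs 3 November 2024 – 28 February 2025; the standard-time date in Halove Station, 18 February 2025, is inside that window, so Halove Station is at UTC−04:30.
10:00 UTC − 4h30m = 05:30 local.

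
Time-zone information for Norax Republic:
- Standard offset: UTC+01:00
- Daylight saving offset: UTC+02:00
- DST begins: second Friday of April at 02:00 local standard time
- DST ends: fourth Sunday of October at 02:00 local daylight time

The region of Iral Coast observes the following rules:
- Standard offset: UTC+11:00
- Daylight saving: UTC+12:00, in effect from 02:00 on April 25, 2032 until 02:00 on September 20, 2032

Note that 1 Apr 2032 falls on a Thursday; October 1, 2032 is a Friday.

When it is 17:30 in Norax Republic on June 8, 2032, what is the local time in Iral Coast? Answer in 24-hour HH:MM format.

03:30

1 April 2032 is a Thursday, so the first Friday is April 2 and the second is April 9.
1 October 2032 is a Friday, so the first Sunday is October 3 and the fourth is October 24.
June 8, 2032 falls between 9 April and 24 October, so daylight saving is in effect and Norax Republic is at UTC+02:00.
17:30 Norax Republic − 2h = 15:30 UTC.
At the standard offset (UTC+11:00), 15:30 UTC + 11h = 02:30 Iral Coast standard time (rolling into the next day, 9 June 2032).
Daylight saving runs 25 April – 20 September; the standard-time date in Iral Coast, June 9, 2032, is inside that window, so Iral Coast is at UTC+12:00.
15:30 UTC + 12h = 03:30 Iral Coast (rolling into the next day, 9 June 2032).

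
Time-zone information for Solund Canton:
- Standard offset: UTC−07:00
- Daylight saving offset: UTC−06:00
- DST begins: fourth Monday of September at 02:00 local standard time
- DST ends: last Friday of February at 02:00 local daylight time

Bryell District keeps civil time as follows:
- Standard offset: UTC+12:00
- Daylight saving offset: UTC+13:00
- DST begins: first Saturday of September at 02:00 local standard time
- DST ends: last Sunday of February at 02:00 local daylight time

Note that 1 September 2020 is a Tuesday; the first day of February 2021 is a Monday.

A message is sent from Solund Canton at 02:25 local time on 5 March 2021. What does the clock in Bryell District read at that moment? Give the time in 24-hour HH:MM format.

21:25

1 September 2020 is a Tuesday, so the first Monday is September 7 and the fourth is September 28.
1 February 2021 is a Monday, so Fridays fall on 5, 12, 19, 26; the last is February 26.
5 March 2021 does not fall between 28 September 2020 and 26 February 2021, so daylight saving is not in effect and Solund Canton is at UTC−07:00.
02:25 Solund Canton + 7h = 09:25 UTC.
1 September 2020 is a Tuesday, so the first Saturday is September 5.
1 February 2021 is a Monday, so Sundays fall on 7, 14, 21, 28; the last is February 28.
At the standard offset (UTC+12:00), 09:25 UTC + 12h = 21:25 Bryell District standard time.
The standard-time date in Bryell District, 5 March 2021, does not fall between 5 September 2020 and 28 February 2021, so daylight saving is not in effect and Bryell District is at UTC+12:00.
09:25 UTC + 12h = 21:25 Bryell District.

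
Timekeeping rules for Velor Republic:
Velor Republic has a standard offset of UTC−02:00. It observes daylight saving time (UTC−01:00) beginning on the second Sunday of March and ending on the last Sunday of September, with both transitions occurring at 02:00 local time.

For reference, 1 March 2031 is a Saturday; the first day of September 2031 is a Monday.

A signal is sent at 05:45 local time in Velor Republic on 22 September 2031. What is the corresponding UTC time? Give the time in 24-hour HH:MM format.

1 March 2031 is a Saturday, so the first Sunday is March 2 and the second is March 9.
1 September 2031 is a Monday, so Sundays fall on 7, 14, 21, 28; the last is September 28.
22 September 2031 lies within the daylight-saving period (9 March – 28 September), so Velor Republic is on daylight time, UTC−01:00.
05:45 local + 1h = 06:45 UTC.

06:45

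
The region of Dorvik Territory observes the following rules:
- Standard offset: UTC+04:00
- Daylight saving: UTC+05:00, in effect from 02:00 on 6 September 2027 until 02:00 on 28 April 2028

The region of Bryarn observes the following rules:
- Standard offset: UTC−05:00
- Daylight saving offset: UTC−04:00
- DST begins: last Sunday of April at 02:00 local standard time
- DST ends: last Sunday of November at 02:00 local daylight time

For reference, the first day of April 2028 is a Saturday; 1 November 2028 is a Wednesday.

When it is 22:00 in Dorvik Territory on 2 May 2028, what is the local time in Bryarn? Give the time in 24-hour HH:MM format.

14:00

Daylight saving runs 6 September 2027 – 28 April 2028; 2 May 2028 is outside that window, so Dorvik Territory is on standard time at UTC+04:00.
22:00 Dorvik Territory − 4h = 18:00 UTC.
1 April 2028 is a Saturday, so Sundays fall on 2, 9, 16, 23, 30; the last is April 30.
1 November 2028 is a Wednesday, so Sundays fall on 5, 12, 19, 26; the last is November 26.
At the standard offset (UTC−05:00), 18:00 UTC − 5h = 13:00 Bryarn standard time.
The standard-time date in Bryarn, 2 May 2028, lies within the daylight-saving period (30 April – 26 November), so Bryarn is on daylight time, UTC−04:00.
18:00 UTC − 4h = 14:00 Bryarn.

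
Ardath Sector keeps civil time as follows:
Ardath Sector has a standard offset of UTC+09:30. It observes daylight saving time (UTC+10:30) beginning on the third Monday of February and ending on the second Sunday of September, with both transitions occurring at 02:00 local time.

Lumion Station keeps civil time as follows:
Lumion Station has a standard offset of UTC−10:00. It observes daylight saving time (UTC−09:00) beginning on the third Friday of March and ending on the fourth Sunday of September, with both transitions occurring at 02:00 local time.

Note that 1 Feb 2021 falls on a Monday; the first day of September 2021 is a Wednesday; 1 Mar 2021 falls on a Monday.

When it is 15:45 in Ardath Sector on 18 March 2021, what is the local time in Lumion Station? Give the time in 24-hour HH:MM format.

1 February 2021 is a Monday, so the first Monday is February 1 and the third is February 15.
1 September 2021 is a Wednesday, so the first Sunday is September 5 and the second is September 12.
18 March 2021 lies within the daylight-saving period (15 February – 12 September), so Ardath Sector is on daylight time, UTC+10:30.
15:45 Ardath Sector − 10h30m = 05:15 UTC.
1 March 2021 is a Monday, so the first Friday is March 5 and the third is March 19.
1 September 2021 is a Wednesday, so the first Sunday is September 5 and the fourth is September 26.
At the standard offset (UTC−10:00), 05:15 UTC − 10h = 19:15 Lumion Station standard time (rolling into the previous day, 17 March 2021).
The standard-time date in Lumion Station, 17 March 2021, does not fall between 19 March and 26 September, so daylight saving is not in effect and Lumion Station is at UTC−10:00.
05:15 UTC − 10h = 19:15 Lumion Station (rolling into the previous day, 17 March 2021).

19:15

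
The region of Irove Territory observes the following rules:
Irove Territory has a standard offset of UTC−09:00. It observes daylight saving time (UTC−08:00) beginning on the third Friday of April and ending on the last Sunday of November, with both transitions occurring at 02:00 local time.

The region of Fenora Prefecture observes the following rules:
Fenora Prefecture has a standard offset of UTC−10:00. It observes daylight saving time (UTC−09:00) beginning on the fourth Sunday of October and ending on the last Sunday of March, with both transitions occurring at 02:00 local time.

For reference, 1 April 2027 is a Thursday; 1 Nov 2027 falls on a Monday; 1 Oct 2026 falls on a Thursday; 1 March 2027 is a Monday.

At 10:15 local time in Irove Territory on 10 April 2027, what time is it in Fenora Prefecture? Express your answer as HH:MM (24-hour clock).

09:15

1 April 2027 is a Thursday, so the first Friday is April 2 and the third is April 16.
1 November 2027 is a Monday, so Sundays fall on 7, 14, 21, 28; the last is November 28.
10 April 2027 does not fall between 16 April and 28 November, so daylight saving is not in effect and Irove Territory is at UTC−09:00.
10:15 Irove Territory + 9h = 19:15 UTC.
1 October 2026 is a Thursday, so the first Sunday is October 4 and the fourth is October 25.
1 March 2027 is a Monday, so Sundays fall on 7, 14, 21, 28; the last is March 28.
At the standard offset (UTC−10:00), 19:15 UTC − 10h = 09:15 Fenora Prefecture standard time.
Daylight saving runs 25 October 2026 – 28 March 2027; the standard-time date in Fenora Prefecture, 10 April 2027, is outside that window, so Fenora Prefecture is on standard time at UTC−10:00.
19:15 UTC − 10h = 09:15 Fenora Prefecture.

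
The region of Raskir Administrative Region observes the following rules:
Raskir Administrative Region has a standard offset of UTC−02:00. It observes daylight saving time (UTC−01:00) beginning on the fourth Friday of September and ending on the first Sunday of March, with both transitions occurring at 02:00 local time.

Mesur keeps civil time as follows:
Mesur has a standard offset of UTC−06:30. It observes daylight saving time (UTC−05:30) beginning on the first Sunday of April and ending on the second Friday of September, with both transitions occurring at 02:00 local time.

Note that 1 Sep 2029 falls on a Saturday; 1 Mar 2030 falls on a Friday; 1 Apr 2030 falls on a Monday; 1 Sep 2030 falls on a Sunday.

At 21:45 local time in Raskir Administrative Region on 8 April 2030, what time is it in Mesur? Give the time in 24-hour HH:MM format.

1 September 2029 is a Saturday, so the first Friday is September 7 and the fourth is September 28.
1 March 2030 is a Friday, so the first Sunday is March 3.
8 April 2030 is outside the daylight-saving period (28 September 2029 – 3 March 2030), so Raskir Administrative Region is on standard time, UTC−02:00.
21:45 Raskir Administrative Region + 2h = 23:45 UTC.
1 April 2030 is a Monday, so the first Sunday is April 7.
1 September 2030 is a Sunday, so the first Friday is September 6 and the second is September 13.
At the standard offset (UTC−06:30), 23:45 UTC − 6h30m = 17:15 Mesur standard time.
The standard-time date in Mesur, 8 April 2030, lies within the daylight-saving period (7 April – 13 September), so Mesur is on daylight time, UTC−05:30.
23:45 UTC − 5h30m = 18:15 Mesur.

18:15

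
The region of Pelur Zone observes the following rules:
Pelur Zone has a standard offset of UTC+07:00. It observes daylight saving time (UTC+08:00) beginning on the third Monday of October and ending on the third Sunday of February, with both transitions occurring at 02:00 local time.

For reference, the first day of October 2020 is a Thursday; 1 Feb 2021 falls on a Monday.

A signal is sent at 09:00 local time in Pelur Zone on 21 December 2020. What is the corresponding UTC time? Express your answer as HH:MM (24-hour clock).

1 October 2020 is a Thursday, so the first Monday is October 5 and the third is October 19.
1 February 2021 is a Monday, so the first Sunday is February 7 and the third is February 21.
Daylight saving runs 19 October 2020 – 21 February 2021; 21 December 2020 is inside that window, so Pelur Zone is at UTC+08:00.
09:00 local − 8h = 01:00 UTC.

01:00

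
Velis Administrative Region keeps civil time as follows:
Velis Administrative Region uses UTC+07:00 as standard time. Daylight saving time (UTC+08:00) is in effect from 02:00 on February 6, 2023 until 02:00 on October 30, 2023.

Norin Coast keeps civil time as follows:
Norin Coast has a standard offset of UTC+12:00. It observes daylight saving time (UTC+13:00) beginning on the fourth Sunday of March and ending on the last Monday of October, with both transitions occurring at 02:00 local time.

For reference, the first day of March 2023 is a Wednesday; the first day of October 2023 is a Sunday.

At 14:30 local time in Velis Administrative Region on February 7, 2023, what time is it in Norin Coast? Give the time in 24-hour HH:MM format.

February 7, 2023 falls between 6 February and 30 October, so daylight saving is in effect and Velis Administrative Region is at UTC+08:00.
14:30 Velis Administrative Region − 8h = 06:30 UTC.
1 March 2023 is a Wednesday, so the first Sunday is March 5 and the fourth is March 26.
1 October 2023 is a Sunday, so Mondays fall on 2, 9, 16, 23, 30; the last is October 30.
At the standard offset (UTC+12:00), 06:30 UTC + 12h = 18:30 Norin Coast standard time.
The standard-time date in Norin Coast, February 7, 2023, does not fall between 26 March and 30 October, so daylight saving is not in effect and Norin Coast is at UTC+12:00.
06:30 UTC + 12h = 18:30 Norin Coast.

18:30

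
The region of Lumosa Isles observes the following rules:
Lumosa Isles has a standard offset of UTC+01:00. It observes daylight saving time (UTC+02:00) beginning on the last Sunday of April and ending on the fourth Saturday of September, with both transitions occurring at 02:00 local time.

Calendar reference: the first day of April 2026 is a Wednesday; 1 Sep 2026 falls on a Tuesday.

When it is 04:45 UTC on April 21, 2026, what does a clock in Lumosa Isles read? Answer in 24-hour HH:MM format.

05:45

1 April 2026 is a Wednesday, so Sundays fall on 5, 12, 19, 26; the last is April 26.
1 September 2026 is a Tuesday, so the first Saturday is September 5 and the fourth is September 26.
At the standard offset (UTC+01:00), 04:45 UTC + 1h = 05:45 Lumosa Isles standard time.
The standard-time date in Lumosa Isles, April 21, 2026, is outside the daylight-saving period (26 April – 26 September), so Lumosa Isles is on standard time, UTC+01:00.
04:45 UTC + 1h = 05:45 local.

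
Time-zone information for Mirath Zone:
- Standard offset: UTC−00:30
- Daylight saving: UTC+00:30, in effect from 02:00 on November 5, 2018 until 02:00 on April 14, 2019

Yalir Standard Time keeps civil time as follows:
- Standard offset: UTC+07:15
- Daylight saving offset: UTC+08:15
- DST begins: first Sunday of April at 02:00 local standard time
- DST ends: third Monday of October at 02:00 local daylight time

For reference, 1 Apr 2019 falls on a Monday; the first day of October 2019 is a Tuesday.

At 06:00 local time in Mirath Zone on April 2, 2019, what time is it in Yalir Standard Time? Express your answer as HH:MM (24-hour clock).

Daylight saving runs 5 November 2018 – 14 April 2019; April 2, 2019 is inside that window, so Mirath Zone is at UTC+00:30.
06:00 Mirath Zone − 0h30m = 05:30 UTC.
1 April 2019 is a Monday, so the first Sunday is April 7.
1 October 2019 is a Tuesday, so the first Monday is October 7 and the third is October 21.
At the standard offset (UTC+07:15), 05:30 UTC + 7h15m = 12:45 Yalir Standard Time standard time.
The standard-time date in Yalir Standard Time, April 2, 2019, is outside the daylight-saving period (7 April – 21 October), so Yalir Standard Time is on standard time, UTC+07:15.
05:30 UTC + 7h15m = 12:45 Yalir Standard Time.

12:45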